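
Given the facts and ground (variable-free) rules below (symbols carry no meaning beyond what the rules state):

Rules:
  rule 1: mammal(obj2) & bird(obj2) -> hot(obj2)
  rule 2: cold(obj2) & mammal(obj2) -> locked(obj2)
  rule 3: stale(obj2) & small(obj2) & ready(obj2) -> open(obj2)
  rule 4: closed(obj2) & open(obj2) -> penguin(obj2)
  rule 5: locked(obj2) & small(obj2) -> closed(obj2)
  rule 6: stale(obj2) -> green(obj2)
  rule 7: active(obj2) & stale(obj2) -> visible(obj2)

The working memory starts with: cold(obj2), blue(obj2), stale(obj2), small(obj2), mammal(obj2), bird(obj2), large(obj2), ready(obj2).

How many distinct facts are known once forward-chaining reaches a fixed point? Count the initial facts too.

Round 1: rule 1 [mammal(obj2) & bird(obj2) -> hot(obj2)]; rule 2 [cold(obj2) & mammal(obj2) -> locked(obj2)]; rule 3 [stale(obj2) & small(obj2) & ready(obj2) -> open(obj2)]; rule 6 [stale(obj2) -> green(obj2)]. New: hot(obj2), locked(obj2), open(obj2), green(obj2).
Round 2: rule 5 [locked(obj2) & small(obj2) -> closed(obj2)]. New: closed(obj2).
Round 3: rule 4 [closed(obj2) & open(obj2) -> penguin(obj2)]. New: penguin(obj2).
Closure: {bird(obj2), blue(obj2), closed(obj2), cold(obj2), green(obj2), hot(obj2), large(obj2), locked(obj2), mammal(obj2), open(obj2), penguin(obj2), ready(obj2), small(obj2), stale(obj2)} — 14 facts.

14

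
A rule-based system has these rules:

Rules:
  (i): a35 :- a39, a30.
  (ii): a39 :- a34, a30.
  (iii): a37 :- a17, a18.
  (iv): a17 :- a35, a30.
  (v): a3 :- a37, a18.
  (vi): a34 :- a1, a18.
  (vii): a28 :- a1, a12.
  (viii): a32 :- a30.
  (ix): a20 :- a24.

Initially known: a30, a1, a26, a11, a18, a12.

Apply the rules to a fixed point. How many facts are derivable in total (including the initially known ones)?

Round 1 fires (vi), (vii), (viii), giving a34, a28, a32.
Round 2 fires (ii), giving a39.
Round 3 fires (i), giving a35.
Round 4 fires (iv), giving a17.
Round 5 fires (iii), giving a37.
Round 6 fires (v), giving a3.
Closure: {a1, a11, a12, a17, a18, a26, a28, a3, a30, a32, a34, a35, a37, a39} — 14 facts.

14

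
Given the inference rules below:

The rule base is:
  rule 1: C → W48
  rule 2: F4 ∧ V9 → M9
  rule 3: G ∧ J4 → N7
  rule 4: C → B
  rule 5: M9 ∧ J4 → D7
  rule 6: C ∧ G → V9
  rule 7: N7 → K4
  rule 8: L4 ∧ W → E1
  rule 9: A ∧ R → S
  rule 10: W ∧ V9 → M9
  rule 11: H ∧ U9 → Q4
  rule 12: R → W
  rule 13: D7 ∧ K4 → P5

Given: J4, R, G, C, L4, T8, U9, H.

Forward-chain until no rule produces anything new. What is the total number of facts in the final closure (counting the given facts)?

Round 1: rule 1 [C → W48]; rule 3 [G ∧ J4 → N7]; rule 4 [C → B]; rule 6 [C ∧ G → V9]; rule 11 [H ∧ U9 → Q4]; rule 12 [R → W]. Adds W48, N7, B, V9, Q4, W.
Round 2: rule 7 [N7 → K4]; rule 8 [L4 ∧ W → E1]; rule 10 [W ∧ V9 → M9]. Adds K4, E1, M9.
Round 3: rule 5 [M9 ∧ J4 → D7]. Adds D7.
Round 4: rule 13 [D7 ∧ K4 → P5]. Adds P5.
Closure: {B, C, D7, E1, G, H, J4, K4, L4, M9, N7, P5, Q4, R, T8, U9, V9, W, W48} — 19 facts.

19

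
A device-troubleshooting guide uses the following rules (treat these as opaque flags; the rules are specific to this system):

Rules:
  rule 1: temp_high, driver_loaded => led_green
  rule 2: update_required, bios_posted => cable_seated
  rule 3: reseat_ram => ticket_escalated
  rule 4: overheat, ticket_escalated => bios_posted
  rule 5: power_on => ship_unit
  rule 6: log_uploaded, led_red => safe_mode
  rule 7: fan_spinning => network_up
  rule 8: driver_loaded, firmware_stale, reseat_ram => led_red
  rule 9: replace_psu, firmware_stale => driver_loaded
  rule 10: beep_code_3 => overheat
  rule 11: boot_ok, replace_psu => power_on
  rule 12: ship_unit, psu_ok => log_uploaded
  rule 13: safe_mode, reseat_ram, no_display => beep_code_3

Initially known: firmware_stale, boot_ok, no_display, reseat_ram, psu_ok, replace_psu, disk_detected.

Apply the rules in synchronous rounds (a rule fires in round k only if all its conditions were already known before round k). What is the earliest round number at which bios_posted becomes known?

[1] rule 3 [reseat_ram => ticket_escalated]; rule 9 [replace_psu, firmware_stale => driver_loaded]; rule 11 [boot_ok, replace_psu => power_on]. ⇒ new: ticket_escalated, driver_loaded, power_on.
[2] rule 5 [power_on => ship_unit]; rule 8 [driver_loaded, firmware_stale, reseat_ram => led_red]. ⇒ new: ship_unit, led_red.
[3] rule 12 [ship_unit, psu_ok => log_uploaded]. ⇒ new: log_uploaded.
[4] rule 6 [log_uploaded, led_red => safe_mode]. ⇒ new: safe_mode.
[5] rule 13 [safe_mode, reseat_ram, no_display => beep_code_3]. ⇒ new: beep_code_3.
[6] rule 10 [beep_code_3 => overheat]. ⇒ new: overheat.
[7] rule 4 [overheat, ticket_escalated => bios_posted]. ⇒ new: bios_posted.
bios_posted first appears in round 7.

7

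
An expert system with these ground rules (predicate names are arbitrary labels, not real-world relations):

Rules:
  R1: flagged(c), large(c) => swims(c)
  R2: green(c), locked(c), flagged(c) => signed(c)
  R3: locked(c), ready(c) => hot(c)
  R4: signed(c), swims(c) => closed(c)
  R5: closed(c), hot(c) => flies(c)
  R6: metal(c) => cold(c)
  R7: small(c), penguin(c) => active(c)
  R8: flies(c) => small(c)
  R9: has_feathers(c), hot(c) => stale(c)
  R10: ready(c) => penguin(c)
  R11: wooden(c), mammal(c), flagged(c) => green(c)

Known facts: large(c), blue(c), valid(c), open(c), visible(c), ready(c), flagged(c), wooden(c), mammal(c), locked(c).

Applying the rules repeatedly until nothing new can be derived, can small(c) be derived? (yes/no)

yes

[1] R1 [flagged(c), large(c) => swims(c)]; R3 [locked(c), ready(c) => hot(c)]; R10 [ready(c) => penguin(c)]; R11 [wooden(c), mammal(c), flagged(c) => green(c)]. ⇒ new: swims(c), hot(c), penguin(c), green(c).
[2] R2 [green(c), locked(c), flagged(c) => signed(c)]. ⇒ new: signed(c).
[3] R4 [signed(c), swims(c) => closed(c)]. ⇒ new: closed(c).
[4] R5 [closed(c), hot(c) => flies(c)]. ⇒ new: flies(c).
[5] R8 [flies(c) => small(c)]. ⇒ new: small(c).
[6] R7 [small(c), penguin(c) => active(c)]. ⇒ new: active(c).
small(c) appears in round 5, so it is derivable.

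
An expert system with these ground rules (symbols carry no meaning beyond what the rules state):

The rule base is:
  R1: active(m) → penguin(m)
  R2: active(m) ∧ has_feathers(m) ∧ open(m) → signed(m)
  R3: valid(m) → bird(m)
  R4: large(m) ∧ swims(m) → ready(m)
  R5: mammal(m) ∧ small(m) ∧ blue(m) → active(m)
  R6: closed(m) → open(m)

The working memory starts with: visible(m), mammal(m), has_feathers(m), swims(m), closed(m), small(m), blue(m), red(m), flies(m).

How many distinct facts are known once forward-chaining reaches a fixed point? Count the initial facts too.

[1] R5 [mammal(m) ∧ small(m) ∧ blue(m) → active(m)]; R6 [closed(m) → open(m)]. ⇒ new: active(m), open(m).
[2] R1 [active(m) → penguin(m)]; R2 [active(m) ∧ has_feathers(m) ∧ open(m) → signed(m)]. ⇒ new: penguin(m), signed(m).
Closure: {active(m), blue(m), closed(m), flies(m), has_feathers(m), mammal(m), open(m), penguin(m), red(m), signed(m), small(m), swims(m), visible(m)} — 13 facts.

13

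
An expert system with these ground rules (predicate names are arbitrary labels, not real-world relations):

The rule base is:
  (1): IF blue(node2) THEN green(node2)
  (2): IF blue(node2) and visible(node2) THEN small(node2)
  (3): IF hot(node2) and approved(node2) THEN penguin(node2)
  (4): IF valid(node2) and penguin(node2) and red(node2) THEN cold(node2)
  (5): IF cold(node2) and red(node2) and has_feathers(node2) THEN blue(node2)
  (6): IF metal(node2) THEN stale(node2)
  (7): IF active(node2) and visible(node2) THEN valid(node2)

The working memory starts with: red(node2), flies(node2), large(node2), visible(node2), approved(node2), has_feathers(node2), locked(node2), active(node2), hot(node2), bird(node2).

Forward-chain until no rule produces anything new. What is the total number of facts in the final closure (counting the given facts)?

Round 1: (3) [IF hot(node2) and approved(node2) THEN penguin(node2)]; (7) [IF active(node2) and visible(node2) THEN valid(node2)]. Adds penguin(node2), valid(node2).
Round 2: (4) [IF valid(node2) and penguin(node2) and red(node2) THEN cold(node2)]. Adds cold(node2).
Round 3: (5) [IF cold(node2) and red(node2) and has_feathers(node2) THEN blue(node2)]. Adds blue(node2).
Round 4: (1) [IF blue(node2) THEN green(node2)]; (2) [IF blue(node2) and visible(node2) THEN small(node2)]. Adds green(node2), small(node2).
Closure: {active(node2), approved(node2), bird(node2), blue(node2), cold(node2), flies(node2), green(node2), has_feathers(node2), hot(node2), large(node2), locked(node2), penguin(node2), red(node2), small(node2), valid(node2), visible(node2)} — 16 facts.

16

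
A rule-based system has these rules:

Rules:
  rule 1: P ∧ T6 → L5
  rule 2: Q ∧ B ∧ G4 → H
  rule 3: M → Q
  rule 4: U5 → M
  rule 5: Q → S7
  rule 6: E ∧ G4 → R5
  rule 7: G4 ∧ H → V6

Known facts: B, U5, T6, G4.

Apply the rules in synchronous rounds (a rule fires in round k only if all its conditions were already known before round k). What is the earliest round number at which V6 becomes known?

Round 1 — rule 4, derive M.
Round 2 — rule 3, derive Q.
Round 3 — rule 2, rule 5, derive H, S7.
Round 4 — rule 7, derive V6.
V6 first appears in round 4.

4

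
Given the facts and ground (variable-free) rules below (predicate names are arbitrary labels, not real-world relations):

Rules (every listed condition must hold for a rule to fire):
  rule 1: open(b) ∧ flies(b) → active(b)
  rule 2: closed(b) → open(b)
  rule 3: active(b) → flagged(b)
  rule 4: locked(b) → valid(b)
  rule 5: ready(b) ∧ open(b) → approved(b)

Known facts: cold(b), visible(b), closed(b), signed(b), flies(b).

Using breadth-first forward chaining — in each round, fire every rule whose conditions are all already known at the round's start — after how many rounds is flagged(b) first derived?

3

Round 1: rule 2 [closed(b) → open(b)]. Adds open(b).
Round 2: rule 1 [open(b) ∧ flies(b) → active(b)]. Adds active(b).
Round 3: rule 3 [active(b) → flagged(b)]. Adds flagged(b).
flagged(b) first appears in round 3.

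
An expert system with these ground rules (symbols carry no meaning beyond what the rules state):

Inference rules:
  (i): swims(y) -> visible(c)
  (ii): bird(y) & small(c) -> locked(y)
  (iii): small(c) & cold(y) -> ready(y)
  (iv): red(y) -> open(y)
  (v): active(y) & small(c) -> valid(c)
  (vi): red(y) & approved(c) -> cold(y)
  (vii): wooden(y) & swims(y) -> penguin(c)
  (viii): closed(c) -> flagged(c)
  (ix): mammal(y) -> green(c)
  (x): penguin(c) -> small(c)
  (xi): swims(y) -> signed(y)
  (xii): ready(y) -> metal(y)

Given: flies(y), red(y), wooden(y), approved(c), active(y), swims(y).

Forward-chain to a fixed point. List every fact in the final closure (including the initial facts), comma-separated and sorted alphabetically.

Round 1: (i) [swims(y) -> visible(c)]; (iv) [red(y) -> open(y)]; (vi) [red(y) & approved(c) -> cold(y)]; (vii) [wooden(y) & swims(y) -> penguin(c)]; (xi) [swims(y) -> signed(y)]. Adds visible(c), open(y), cold(y), penguin(c), signed(y).
Round 2: (x) [penguin(c) -> small(c)]. Adds small(c).
Round 3: (iii) [small(c) & cold(y) -> ready(y)]; (v) [active(y) & small(c) -> valid(c)]. Adds ready(y), valid(c).
Round 4: (xii) [ready(y) -> metal(y)]. Adds metal(y).

active(y), approved(c), cold(y), flies(y), metal(y), open(y), penguin(c), ready(y), red(y), signed(y), small(c), swims(y), valid(c), visible(c), wooden(y)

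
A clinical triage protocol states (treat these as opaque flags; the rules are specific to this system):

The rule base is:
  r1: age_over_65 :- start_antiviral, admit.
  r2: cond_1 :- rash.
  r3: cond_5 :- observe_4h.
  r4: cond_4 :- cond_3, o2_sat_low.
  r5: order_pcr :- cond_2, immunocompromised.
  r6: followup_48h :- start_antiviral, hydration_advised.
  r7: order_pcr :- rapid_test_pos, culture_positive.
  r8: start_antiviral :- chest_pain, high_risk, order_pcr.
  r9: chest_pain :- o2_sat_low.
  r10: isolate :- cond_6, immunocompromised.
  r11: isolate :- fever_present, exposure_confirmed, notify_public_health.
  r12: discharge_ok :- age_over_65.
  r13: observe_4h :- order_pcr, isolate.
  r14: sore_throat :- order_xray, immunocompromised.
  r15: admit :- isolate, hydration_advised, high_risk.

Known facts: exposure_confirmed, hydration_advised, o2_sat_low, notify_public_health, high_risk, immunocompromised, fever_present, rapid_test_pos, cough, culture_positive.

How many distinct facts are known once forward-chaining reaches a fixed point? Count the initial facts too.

20

Round 1: r7 [order_pcr :- rapid_test_pos, culture_positive.]; r9 [chest_pain :- o2_sat_low.]; r11 [isolate :- fever_present, exposure_confirmed, notify_public_health.]. Adds order_pcr, chest_pain, isolate.
Round 2: r8 [start_antiviral :- chest_pain, high_risk, order_pcr.]; r13 [observe_4h :- order_pcr, isolate.]; r15 [admit :- isolate, hydration_advised, high_risk.]. Adds start_antiviral, observe_4h, admit.
Round 3: r1 [age_over_65 :- start_antiviral, admit.]; r3 [cond_5 :- observe_4h.]; r6 [followup_48h :- start_antiviral, hydration_advised.]. Adds age_over_65, cond_5, followup_48h.
Round 4: r12 [discharge_ok :- age_over_65.]. Adds discharge_ok.
Closure: {admit, age_over_65, chest_pain, cond_5, cough, culture_positive, discharge_ok, exposure_confirmed, fever_present, followup_48h, high_risk, hydration_advised, immunocompromised, isolate, notify_public_health, o2_sat_low, observe_4h, order_pcr, rapid_test_pos, start_antiviral} — 20 facts.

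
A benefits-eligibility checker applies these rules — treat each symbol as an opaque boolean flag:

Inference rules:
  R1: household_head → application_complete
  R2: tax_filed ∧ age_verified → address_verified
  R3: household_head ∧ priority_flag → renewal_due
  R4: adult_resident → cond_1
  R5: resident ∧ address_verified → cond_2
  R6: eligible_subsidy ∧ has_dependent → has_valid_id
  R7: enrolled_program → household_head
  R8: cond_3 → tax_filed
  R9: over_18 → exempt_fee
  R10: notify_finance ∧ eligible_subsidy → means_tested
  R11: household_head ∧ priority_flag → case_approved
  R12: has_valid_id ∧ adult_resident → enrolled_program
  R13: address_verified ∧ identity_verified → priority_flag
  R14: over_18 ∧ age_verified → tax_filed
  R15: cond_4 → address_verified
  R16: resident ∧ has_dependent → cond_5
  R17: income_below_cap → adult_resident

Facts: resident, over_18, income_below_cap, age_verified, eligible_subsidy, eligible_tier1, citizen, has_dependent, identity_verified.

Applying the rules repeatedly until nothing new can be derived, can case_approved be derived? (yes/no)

yes

Round 1 fires R6, R9, R14, R16, R17, giving has_valid_id, exempt_fee, tax_filed, cond_5, adult_resident.
Round 2 fires R2, R4, R12, giving address_verified, cond_1, enrolled_program.
Round 3 fires R5, R7, R13, giving cond_2, household_head, priority_flag.
Round 4 fires R1, R3, R11, giving application_complete, renewal_due, case_approved.
case_approved appears in round 4, so it is derivable.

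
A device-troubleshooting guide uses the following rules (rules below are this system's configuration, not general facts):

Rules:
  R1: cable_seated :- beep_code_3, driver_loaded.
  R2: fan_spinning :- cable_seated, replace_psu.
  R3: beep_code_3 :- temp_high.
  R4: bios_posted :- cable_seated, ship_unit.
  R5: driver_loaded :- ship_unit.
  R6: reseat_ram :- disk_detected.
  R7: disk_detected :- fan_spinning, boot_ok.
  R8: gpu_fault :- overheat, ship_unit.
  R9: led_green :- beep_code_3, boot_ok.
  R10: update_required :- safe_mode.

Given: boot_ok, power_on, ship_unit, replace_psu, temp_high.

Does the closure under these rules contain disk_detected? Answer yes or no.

yes

Round 1 — R3, R5, derive beep_code_3, driver_loaded.
Round 2 — R1, R9, derive cable_seated, led_green.
Round 3 — R2, R4, derive fan_spinning, bios_posted.
Round 4 — R7, derive disk_detected.
Round 5 — R6, derive reseat_ram.
disk_detected appears in round 4, so it is derivable.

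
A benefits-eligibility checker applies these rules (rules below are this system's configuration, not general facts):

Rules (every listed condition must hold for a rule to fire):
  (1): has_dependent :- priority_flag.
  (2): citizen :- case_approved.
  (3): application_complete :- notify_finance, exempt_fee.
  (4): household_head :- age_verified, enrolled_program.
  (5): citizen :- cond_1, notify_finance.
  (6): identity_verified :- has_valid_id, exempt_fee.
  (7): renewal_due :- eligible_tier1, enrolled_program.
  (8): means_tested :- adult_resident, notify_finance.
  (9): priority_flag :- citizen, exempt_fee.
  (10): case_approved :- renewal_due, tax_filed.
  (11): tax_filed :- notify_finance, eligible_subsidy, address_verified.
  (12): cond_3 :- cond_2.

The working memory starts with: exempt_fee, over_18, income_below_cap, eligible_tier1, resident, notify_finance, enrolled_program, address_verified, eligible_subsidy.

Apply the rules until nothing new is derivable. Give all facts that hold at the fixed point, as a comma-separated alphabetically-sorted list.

Round 1 fires (3), (7), (11), giving application_complete, renewal_due, tax_filed.
Round 2 fires (10), giving case_approved.
Round 3 fires (2), giving citizen.
Round 4 fires (9), giving priority_flag.
Round 5 fires (1), giving has_dependent.

address_verified, application_complete, case_approved, citizen, eligible_subsidy, eligible_tier1, enrolled_program, exempt_fee, has_dependent, income_below_cap, notify_finance, over_18, priority_flag, renewal_due, resident, tax_filed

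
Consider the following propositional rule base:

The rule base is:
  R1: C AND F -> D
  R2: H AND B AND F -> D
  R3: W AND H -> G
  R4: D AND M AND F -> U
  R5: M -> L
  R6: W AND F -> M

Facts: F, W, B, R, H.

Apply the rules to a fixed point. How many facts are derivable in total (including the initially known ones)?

Round 1: R2 [H AND B AND F -> D]; R3 [W AND H -> G]; R6 [W AND F -> M]. New: D, G, M.
Round 2: R4 [D AND M AND F -> U]; R5 [M -> L]. New: U, L.
Closure: {B, D, F, G, H, L, M, R, U, W} — 10 facts.

10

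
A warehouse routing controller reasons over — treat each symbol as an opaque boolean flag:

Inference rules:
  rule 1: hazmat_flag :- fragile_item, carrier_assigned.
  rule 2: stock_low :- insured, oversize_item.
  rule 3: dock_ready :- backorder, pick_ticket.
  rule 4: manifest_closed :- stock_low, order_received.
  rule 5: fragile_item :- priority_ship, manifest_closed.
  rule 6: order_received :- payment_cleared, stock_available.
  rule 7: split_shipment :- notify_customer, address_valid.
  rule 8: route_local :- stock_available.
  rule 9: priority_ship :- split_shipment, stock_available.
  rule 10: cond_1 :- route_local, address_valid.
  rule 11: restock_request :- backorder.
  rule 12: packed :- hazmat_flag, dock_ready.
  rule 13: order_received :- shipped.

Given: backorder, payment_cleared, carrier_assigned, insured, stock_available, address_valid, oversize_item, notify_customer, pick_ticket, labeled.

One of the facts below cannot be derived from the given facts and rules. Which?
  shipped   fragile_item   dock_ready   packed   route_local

shipped

[1] rule 2 [stock_low :- insured, oversize_item.]; rule 3 [dock_ready :- backorder, pick_ticket.]; rule 6 [order_received :- payment_cleared, stock_available.]; rule 7 [split_shipment :- notify_customer, address_valid.]; rule 8 [route_local :- stock_available.]; rule 11 [restock_request :- backorder.]. ⇒ new: stock_low, dock_ready, order_received, split_shipment, route_local, restock_request.
[2] rule 4 [manifest_closed :- stock_low, order_received.]; rule 9 [priority_ship :- split_shipment, stock_available.]; rule 10 [cond_1 :- route_local, address_valid.]. ⇒ new: manifest_closed, priority_ship, cond_1.
[3] rule 5 [fragile_item :- priority_ship, manifest_closed.]. ⇒ new: fragile_item.
[4] rule 1 [hazmat_flag :- fragile_item, carrier_assigned.]. ⇒ new: hazmat_flag.
[5] rule 12 [packed :- hazmat_flag, dock_ready.]. ⇒ new: packed.
Derived: fragile_item (round 3), packed (round 5), route_local (round 1), dock_ready (round 1). shipped never appears in any round.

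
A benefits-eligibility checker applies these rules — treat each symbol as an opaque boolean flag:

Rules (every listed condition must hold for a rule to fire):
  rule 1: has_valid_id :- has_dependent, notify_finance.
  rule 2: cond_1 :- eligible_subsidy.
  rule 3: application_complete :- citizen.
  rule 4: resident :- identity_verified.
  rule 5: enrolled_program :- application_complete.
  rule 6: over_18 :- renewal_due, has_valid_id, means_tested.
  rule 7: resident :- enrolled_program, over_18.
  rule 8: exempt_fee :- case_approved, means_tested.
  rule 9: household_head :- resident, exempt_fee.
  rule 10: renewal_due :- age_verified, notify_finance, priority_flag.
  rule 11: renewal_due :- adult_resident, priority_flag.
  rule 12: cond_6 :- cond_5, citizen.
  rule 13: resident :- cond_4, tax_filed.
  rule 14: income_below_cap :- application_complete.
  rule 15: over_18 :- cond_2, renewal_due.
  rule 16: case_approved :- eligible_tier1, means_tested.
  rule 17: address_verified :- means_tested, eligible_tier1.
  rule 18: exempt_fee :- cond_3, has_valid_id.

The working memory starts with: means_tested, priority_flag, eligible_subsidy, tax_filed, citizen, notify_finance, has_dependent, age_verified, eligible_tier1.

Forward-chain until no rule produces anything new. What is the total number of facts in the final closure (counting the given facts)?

21

Round 1 — rule 1, rule 2, rule 3, rule 10, rule 16, rule 17, derive has_valid_id, cond_1, application_complete, renewal_due, case_approved, address_verified.
Round 2 — rule 5, rule 6, rule 8, rule 14, derive enrolled_program, over_18, exempt_fee, income_below_cap.
Round 3 — rule 7, derive resident.
Round 4 — rule 9, derive household_head.
Closure: {address_verified, age_verified, application_complete, case_approved, citizen, cond_1, eligible_subsidy, eligible_tier1, enrolled_program, exempt_fee, has_dependent, has_valid_id, household_head, income_below_cap, means_tested, notify_finance, over_18, priority_flag, renewal_due, resident, tax_filed} — 21 facts.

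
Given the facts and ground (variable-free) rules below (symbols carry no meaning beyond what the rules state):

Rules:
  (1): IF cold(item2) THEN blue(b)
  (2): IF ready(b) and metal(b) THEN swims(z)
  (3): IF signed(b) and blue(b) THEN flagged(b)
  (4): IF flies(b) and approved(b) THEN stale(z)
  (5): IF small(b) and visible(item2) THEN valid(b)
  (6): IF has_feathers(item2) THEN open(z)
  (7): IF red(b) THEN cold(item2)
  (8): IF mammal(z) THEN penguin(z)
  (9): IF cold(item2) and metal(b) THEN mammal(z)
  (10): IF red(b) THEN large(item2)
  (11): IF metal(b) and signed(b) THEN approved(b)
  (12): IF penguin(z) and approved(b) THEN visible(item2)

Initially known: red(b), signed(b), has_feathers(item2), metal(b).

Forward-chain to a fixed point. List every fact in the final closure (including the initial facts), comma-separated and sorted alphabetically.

approved(b), blue(b), cold(item2), flagged(b), has_feathers(item2), large(item2), mammal(z), metal(b), open(z), penguin(z), red(b), signed(b), visible(item2)

Round 1 — (6), (7), (10), (11), derive open(z), cold(item2), large(item2), approved(b).
Round 2 — (1), (9), derive blue(b), mammal(z).
Round 3 — (3), (8), derive flagged(b), penguin(z).
Round 4 — (12), derive visible(item2).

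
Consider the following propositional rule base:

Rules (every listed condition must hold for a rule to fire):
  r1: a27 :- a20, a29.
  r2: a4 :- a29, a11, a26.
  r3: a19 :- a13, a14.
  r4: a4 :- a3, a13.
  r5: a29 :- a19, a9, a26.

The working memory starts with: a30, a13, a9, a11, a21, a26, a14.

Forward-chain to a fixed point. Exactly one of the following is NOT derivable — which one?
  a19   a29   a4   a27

Round 1: r3 [a19 :- a13, a14.]. Adds a19.
Round 2: r5 [a29 :- a19, a9, a26.]. Adds a29.
Round 3: r2 [a4 :- a29, a11, a26.]. Adds a4.
Derived: a29 (round 2), a19 (round 1), a4 (round 3). a27 never appears in any round.

a27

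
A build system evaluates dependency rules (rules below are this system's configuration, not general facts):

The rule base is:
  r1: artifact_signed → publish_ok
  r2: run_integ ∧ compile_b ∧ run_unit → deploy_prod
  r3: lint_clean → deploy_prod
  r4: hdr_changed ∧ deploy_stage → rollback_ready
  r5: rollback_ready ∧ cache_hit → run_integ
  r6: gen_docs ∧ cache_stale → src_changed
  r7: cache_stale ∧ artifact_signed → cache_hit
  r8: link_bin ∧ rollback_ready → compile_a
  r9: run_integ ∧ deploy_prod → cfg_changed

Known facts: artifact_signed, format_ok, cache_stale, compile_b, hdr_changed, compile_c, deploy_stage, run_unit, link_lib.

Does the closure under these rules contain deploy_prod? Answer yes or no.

yes

Round 1: r1 [artifact_signed → publish_ok]; r4 [hdr_changed ∧ deploy_stage → rollback_ready]; r7 [cache_stale ∧ artifact_signed → cache_hit]. Adds publish_ok, rollback_ready, cache_hit.
Round 2: r5 [rollback_ready ∧ cache_hit → run_integ]. Adds run_integ.
Round 3: r2 [run_integ ∧ compile_b ∧ run_unit → deploy_prod]. Adds deploy_prod.
Round 4: r9 [run_integ ∧ deploy_prod → cfg_changed]. Adds cfg_changed.
deploy_prod appears in round 3, so it is derivable.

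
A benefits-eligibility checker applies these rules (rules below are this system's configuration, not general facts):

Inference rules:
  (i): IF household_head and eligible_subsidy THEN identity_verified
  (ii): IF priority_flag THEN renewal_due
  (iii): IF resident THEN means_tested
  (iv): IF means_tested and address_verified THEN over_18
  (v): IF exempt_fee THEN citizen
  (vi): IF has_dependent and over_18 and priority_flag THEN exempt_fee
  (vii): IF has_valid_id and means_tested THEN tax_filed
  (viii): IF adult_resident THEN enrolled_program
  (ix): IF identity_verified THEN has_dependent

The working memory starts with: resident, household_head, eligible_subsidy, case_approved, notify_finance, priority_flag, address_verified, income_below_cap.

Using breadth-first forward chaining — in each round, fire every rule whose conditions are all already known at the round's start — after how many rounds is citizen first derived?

4

Round 1: (i) [IF household_head and eligible_subsidy THEN identity_verified]; (ii) [IF priority_flag THEN renewal_due]; (iii) [IF resident THEN means_tested]. Adds identity_verified, renewal_due, means_tested.
Round 2: (iv) [IF means_tested and address_verified THEN over_18]; (ix) [IF identity_verified THEN has_dependent]. Adds over_18, has_dependent.
Round 3: (vi) [IF has_dependent and over_18 and priority_flag THEN exempt_fee]. Adds exempt_fee.
Round 4: (v) [IF exempt_fee THEN citizen]. Adds citizen.
citizen first appears in round 4.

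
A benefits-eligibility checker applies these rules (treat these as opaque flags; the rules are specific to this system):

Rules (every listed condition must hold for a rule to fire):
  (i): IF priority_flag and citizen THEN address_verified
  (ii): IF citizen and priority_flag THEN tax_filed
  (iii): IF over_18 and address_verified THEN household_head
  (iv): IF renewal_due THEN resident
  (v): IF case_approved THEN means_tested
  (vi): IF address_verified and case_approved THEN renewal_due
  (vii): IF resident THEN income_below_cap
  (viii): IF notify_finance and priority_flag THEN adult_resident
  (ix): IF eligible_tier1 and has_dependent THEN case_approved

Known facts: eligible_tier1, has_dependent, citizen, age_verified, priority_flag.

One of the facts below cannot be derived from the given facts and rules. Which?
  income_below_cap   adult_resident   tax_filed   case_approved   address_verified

adult_resident

Round 1: (i) [IF priority_flag and citizen THEN address_verified]; (ii) [IF citizen and priority_flag THEN tax_filed]; (ix) [IF eligible_tier1 and has_dependent THEN case_approved]. Adds address_verified, tax_filed, case_approved.
Round 2: (v) [IF case_approved THEN means_tested]; (vi) [IF address_verified and case_approved THEN renewal_due]. Adds means_tested, renewal_due.
Round 3: (iv) [IF renewal_due THEN resident]. Adds resident.
Round 4: (vii) [IF resident THEN income_below_cap]. Adds income_below_cap.
Derived: income_below_cap (round 4), case_approved (round 1), tax_filed (round 1), address_verified (round 1). adult_resident never appears in any round.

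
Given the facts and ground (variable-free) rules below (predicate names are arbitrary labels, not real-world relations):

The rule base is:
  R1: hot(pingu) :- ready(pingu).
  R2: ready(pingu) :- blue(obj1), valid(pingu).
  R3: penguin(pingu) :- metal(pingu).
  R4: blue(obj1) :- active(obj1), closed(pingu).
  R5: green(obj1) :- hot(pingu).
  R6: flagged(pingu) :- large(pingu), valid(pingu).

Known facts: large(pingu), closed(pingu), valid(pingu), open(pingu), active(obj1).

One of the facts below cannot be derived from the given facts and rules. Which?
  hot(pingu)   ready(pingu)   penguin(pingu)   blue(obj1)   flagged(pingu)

penguin(pingu)

Round 1 fires R4, R6, giving blue(obj1), flagged(pingu).
Round 2 fires R2, giving ready(pingu).
Round 3 fires R1, giving hot(pingu).
Round 4 fires R5, giving green(obj1).
Derived: flagged(pingu) (round 1), hot(pingu) (round 3), ready(pingu) (round 2), blue(obj1) (round 1). penguin(pingu) never appears in any round.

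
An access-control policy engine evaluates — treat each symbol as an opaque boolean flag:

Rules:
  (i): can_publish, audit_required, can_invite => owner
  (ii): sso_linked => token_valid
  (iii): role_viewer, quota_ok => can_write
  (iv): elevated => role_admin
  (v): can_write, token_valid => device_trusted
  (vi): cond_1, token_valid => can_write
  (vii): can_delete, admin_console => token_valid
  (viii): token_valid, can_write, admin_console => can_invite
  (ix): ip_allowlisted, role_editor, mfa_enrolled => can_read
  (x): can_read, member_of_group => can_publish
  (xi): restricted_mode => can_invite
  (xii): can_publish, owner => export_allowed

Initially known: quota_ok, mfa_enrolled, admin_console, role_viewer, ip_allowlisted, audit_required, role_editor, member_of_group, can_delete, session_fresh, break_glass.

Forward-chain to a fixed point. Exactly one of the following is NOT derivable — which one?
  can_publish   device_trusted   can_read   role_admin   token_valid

Round 1: (iii) [role_viewer, quota_ok => can_write]; (vii) [can_delete, admin_console => token_valid]; (ix) [ip_allowlisted, role_editor, mfa_enrolled => can_read]. New: can_write, token_valid, can_read.
Round 2: (v) [can_write, token_valid => device_trusted]; (viii) [token_valid, can_write, admin_console => can_invite]; (x) [can_read, member_of_group => can_publish]. New: device_trusted, can_invite, can_publish.
Round 3: (i) [can_publish, audit_required, can_invite => owner]. New: owner.
Round 4: (xii) [can_publish, owner => export_allowed]. New: export_allowed.
Derived: can_publish (round 2), can_read (round 1), device_trusted (round 2), token_valid (round 1). role_admin never appears in any round.

role_admin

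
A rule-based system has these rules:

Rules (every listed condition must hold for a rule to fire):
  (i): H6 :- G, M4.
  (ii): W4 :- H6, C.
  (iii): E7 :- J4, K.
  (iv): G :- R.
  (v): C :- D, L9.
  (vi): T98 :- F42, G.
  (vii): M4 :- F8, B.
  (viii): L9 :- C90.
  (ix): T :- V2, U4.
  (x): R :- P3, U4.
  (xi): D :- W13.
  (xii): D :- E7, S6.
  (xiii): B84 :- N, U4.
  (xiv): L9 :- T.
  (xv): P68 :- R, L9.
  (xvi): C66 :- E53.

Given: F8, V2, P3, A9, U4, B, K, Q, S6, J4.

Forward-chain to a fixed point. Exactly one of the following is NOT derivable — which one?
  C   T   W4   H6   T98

[1] (iii) [E7 :- J4, K.]; (vii) [M4 :- F8, B.]; (ix) [T :- V2, U4.]; (x) [R :- P3, U4.]. ⇒ new: E7, M4, T, R.
[2] (iv) [G :- R.]; (xii) [D :- E7, S6.]; (xiv) [L9 :- T.]. ⇒ new: G, D, L9.
[3] (i) [H6 :- G, M4.]; (v) [C :- D, L9.]; (xv) [P68 :- R, L9.]. ⇒ new: H6, C, P68.
[4] (ii) [W4 :- H6, C.]. ⇒ new: W4.
Derived: C (round 3), H6 (round 3), T (round 1), W4 (round 4). T98 never appears in any round.

T98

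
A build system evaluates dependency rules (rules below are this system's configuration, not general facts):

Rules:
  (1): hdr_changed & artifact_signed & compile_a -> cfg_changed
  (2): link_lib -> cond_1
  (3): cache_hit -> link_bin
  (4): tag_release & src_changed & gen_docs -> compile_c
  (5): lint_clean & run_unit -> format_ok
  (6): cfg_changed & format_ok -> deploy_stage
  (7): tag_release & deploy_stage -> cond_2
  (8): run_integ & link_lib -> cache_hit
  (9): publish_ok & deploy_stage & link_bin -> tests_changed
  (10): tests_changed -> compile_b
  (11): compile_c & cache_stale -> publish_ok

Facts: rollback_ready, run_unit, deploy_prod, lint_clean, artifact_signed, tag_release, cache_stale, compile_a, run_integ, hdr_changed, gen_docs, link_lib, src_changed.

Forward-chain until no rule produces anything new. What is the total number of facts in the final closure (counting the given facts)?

24

[1] (1) [hdr_changed & artifact_signed & compile_a -> cfg_changed]; (2) [link_lib -> cond_1]; (4) [tag_release & src_changed & gen_docs -> compile_c]; (5) [lint_clean & run_unit -> format_ok]; (8) [run_integ & link_lib -> cache_hit]. ⇒ new: cfg_changed, cond_1, compile_c, format_ok, cache_hit.
[2] (3) [cache_hit -> link_bin]; (6) [cfg_changed & format_ok -> deploy_stage]; (11) [compile_c & cache_stale -> publish_ok]. ⇒ new: link_bin, deploy_stage, publish_ok.
[3] (7) [tag_release & deploy_stage -> cond_2]; (9) [publish_ok & deploy_stage & link_bin -> tests_changed]. ⇒ new: cond_2, tests_changed.
[4] (10) [tests_changed -> compile_b]. ⇒ new: compile_b.
Closure: {artifact_signed, cache_hit, cache_stale, cfg_changed, compile_a, compile_b, compile_c, cond_1, cond_2, deploy_prod, deploy_stage, format_ok, gen_docs, hdr_changed, link_bin, link_lib, lint_clean, publish_ok, rollback_ready, run_integ, run_unit, src_changed, tag_release, tests_changed} — 24 facts.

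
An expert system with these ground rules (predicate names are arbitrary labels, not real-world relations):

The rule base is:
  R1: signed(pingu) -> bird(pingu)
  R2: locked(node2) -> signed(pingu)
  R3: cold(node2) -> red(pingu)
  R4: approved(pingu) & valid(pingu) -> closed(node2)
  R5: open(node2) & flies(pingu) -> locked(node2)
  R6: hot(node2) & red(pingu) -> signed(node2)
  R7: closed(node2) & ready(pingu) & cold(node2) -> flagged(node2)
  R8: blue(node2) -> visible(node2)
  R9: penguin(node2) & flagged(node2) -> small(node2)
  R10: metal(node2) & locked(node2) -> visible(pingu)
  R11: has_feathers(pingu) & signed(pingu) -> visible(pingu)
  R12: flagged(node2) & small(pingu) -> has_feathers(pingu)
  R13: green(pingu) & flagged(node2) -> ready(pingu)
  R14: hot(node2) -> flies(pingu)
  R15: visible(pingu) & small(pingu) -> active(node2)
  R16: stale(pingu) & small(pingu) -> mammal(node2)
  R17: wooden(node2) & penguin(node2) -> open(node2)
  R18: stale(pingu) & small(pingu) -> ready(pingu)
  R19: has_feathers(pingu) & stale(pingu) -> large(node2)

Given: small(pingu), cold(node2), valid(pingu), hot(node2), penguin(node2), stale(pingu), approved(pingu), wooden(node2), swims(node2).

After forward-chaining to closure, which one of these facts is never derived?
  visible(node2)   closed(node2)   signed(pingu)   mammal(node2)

Round 1 fires R3, R4, R14, R16, R17, R18, giving red(pingu), closed(node2), flies(pingu), mammal(node2), open(node2), ready(pingu).
Round 2 fires R5, R6, R7, giving locked(node2), signed(node2), flagged(node2).
Round 3 fires R2, R9, R12, giving signed(pingu), small(node2), has_feathers(pingu).
Round 4 fires R1, R11, R19, giving bird(pingu), visible(pingu), large(node2).
Round 5 fires R15, giving active(node2).
Derived: signed(pingu) (round 3), closed(node2) (round 1), mammal(node2) (round 1). visible(node2) never appears in any round.

visible(node2)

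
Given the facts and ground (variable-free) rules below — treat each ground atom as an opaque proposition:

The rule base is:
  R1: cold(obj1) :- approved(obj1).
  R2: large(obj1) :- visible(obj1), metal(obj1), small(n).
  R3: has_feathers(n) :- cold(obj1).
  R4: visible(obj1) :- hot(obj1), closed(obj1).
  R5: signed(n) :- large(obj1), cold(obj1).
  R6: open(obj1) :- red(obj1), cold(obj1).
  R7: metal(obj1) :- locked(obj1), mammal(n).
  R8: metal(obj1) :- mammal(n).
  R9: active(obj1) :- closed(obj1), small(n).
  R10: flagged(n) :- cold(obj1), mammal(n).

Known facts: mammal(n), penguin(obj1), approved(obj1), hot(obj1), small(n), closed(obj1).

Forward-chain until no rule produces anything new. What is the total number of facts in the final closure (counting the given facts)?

14

Round 1 — R1, R4, R8, R9, derive cold(obj1), visible(obj1), metal(obj1), active(obj1).
Round 2 — R2, R3, R10, derive large(obj1), has_feathers(n), flagged(n).
Round 3 — R5, derive signed(n).
Closure: {active(obj1), approved(obj1), closed(obj1), cold(obj1), flagged(n), has_feathers(n), hot(obj1), large(obj1), mammal(n), metal(obj1), penguin(obj1), signed(n), small(n), visible(obj1)} — 14 facts.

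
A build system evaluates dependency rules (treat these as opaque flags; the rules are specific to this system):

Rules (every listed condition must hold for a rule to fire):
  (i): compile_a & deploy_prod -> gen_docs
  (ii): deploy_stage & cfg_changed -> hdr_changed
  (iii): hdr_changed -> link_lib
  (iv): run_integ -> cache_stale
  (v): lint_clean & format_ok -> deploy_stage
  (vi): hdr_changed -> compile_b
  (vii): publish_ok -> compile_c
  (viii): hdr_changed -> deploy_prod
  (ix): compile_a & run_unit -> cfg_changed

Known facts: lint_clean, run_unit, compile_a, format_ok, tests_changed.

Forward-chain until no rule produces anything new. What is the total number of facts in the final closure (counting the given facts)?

Round 1: (v) [lint_clean & format_ok -> deploy_stage]; (ix) [compile_a & run_unit -> cfg_changed]. New: deploy_stage, cfg_changed.
Round 2: (ii) [deploy_stage & cfg_changed -> hdr_changed]. New: hdr_changed.
Round 3: (iii) [hdr_changed -> link_lib]; (vi) [hdr_changed -> compile_b]; (viii) [hdr_changed -> deploy_prod]. New: link_lib, compile_b, deploy_prod.
Round 4: (i) [compile_a & deploy_prod -> gen_docs]. New: gen_docs.
Closure: {cfg_changed, compile_a, compile_b, deploy_prod, deploy_stage, format_ok, gen_docs, hdr_changed, link_lib, lint_clean, run_unit, tests_changed} — 12 facts.

12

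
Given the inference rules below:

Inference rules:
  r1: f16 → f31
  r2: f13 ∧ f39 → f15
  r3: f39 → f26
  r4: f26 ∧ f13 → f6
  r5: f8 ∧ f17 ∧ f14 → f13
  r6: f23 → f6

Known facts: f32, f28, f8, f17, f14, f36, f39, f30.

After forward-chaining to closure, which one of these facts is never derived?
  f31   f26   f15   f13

Round 1 fires r3, r5, giving f26, f13.
Round 2 fires r2, r4, giving f15, f6.
Derived: f13 (round 1), f26 (round 1), f15 (round 2). f31 never appears in any round.

f31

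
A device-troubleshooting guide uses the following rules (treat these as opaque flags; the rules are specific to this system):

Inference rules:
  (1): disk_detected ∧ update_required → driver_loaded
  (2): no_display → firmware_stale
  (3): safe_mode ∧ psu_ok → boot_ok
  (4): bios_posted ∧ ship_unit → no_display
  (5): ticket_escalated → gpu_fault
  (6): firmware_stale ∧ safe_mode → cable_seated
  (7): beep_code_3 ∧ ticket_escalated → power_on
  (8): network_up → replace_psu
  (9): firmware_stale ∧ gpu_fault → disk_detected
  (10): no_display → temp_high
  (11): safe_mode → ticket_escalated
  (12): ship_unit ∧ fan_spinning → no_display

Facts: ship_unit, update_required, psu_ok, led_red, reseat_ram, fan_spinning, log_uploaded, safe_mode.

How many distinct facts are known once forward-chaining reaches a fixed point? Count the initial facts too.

17

Round 1: (3) [safe_mode ∧ psu_ok → boot_ok]; (11) [safe_mode → ticket_escalated]; (12) [ship_unit ∧ fan_spinning → no_display]. Adds boot_ok, ticket_escalated, no_display.
Round 2: (2) [no_display → firmware_stale]; (5) [ticket_escalated → gpu_fault]; (10) [no_display → temp_high]. Adds firmware_stale, gpu_fault, temp_high.
Round 3: (6) [firmware_stale ∧ safe_mode → cable_seated]; (9) [firmware_stale ∧ gpu_fault → disk_detected]. Adds cable_seated, disk_detected.
Round 4: (1) [disk_detected ∧ update_required → driver_loaded]. Adds driver_loaded.
Closure: {boot_ok, cable_seated, disk_detected, driver_loaded, fan_spinning, firmware_stale, gpu_fault, led_red, log_uploaded, no_display, psu_ok, reseat_ram, safe_mode, ship_unit, temp_high, ticket_escalated, update_required} — 17 facts.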